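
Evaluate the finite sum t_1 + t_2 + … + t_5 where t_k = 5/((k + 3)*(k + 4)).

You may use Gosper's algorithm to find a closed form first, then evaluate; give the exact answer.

Step 1: r(k) = (k + 3)/(k + 5).
Normal form (A,B,C) = (k + 3, k + 5, 1).
Need (k + 3)·f(k+1) − (k + 4)·f(k) = 1.
deg f ≤ 1 (via 1,1,0).
Coefficient equations give f(k) = k/3.
Get s_k = R·t_k = 5*k/(3*(k + 3)) with R(k) = B(k−1)f(k)/C(k) = k*(k + 4)/3.
Check: Δs_k = 5/(k**2 + 7*k + 12). ✓
Sum = s_(6) − s_(1); s_(6) = 10/9, s_(1) = 5/12 ⇒ 25/36.

Σ = 25/36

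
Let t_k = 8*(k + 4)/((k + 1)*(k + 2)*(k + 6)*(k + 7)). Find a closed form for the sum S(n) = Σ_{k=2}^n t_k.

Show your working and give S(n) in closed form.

S(n) = (n**2 + 9*n - 10)/(6*(n**2 + 9*n + 14))

The ratio is (k + 1)*(k + 5)*(k + 6)/((k + 3)*(k + 4)*(k + 8)).
So A=k + 1 and B=k + 8, with C=k**4 + 16*k**3 + 95*k**2 + 248*k + 240.
Solve (k + 1)·f(k+1) − (k + 7)·f(k) = k**4 + 16*k**3 + 95*k**2 + 248*k + 240.
deg f ≤ 6 (via 1,1,4).
Coefficient equations give f(k) = k*(k + 2)*(k + 3)*(k + 4)*(k + 5)*(k + 7)/12.
Certificate R = B(k−1)f/C = k*(k + 2)*(k + 7)**2/(12*(k + 4)) gives s_k = 2*k*(k + 7)/(3*(k**2 + 7*k + 6)).
s_(k+1) − s_k = 8*(k + 4)/(k**4 + 16*k**3 + 83*k**2 + 152*k + 84) = t_k.
Σ_(k=2)^n t_k = s_(n+1) − s_(2) = (2*(n**2 + 9*n + 8)/(3*(n**2 + 9*n + 14))) − (1/2), i.e. (n**2 + 9*n - 10)/(6*(n**2 + 9*n + 14)).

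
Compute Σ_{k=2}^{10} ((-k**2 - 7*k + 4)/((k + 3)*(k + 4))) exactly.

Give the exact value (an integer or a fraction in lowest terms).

Σ = -243/35

Step 1: r(k) = (k + 3)*(7*k + (k + 1)**2 + 3)/((k + 5)*(k**2 + 7*k - 4)).
Normal form (A,B,C) = (k + 3, k + 5, k**2 + 7*k - 4).
Set up (k + 3)·f(k+1) − (k + 4)·f(k) − (k**2 + 7*k - 4) = 0.
Degrees (1,1,2) ⇒ d ≤ 2.
A polynomial solution: f(k) = k*(3*k - 7)/3.
Then R = B(k−1)f/C = k*(k + 4)*(3*k - 7)/(3*(k**2 + 7*k - 4)), so s_k = R(k)·t_k = k*(7 - 3*k)/(3*(k + 3)).
s_(k+1) − s_k = (-k**2 - 7*k + 4)/(k**2 + 7*k + 12) = t_k.
Evaluate s at k=11 and k=2: -143/21 and 2/15; difference -243/35.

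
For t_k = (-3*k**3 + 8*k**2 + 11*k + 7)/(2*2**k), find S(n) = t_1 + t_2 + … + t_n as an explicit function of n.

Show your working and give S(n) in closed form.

Ratio r(k) = (3*k**3 + k**2 - 18*k - 23)/(2*(3*k**3 - 8*k**2 - 11*k - 7)).
Factor: A=1/2; B=1; C=k**3 - 8*k**2/3 - 11*k/3 - 7/3.
Key eq: (1/2)·f(k+1) = (1)·f(k) + (k**3 - 8*k**2/3 - 11*k/3 - 7/3).
d = 3 from the (0,0,3) case.
Solve for f: f(k) = -2*(3*k**3 + k**2 - 3)/3 (degree 3 ≤ 3).
So s_k = (B(k−1)f/C)·t_k = (-2*(3*k**3 + k**2 - 3)/(3*k**3 - 8*k**2 - 11*k - 7))·t_k = (3*k**3 + k**2 - 3)/2**k.
Check: Δs_k = (-3*k**3 + 8*k**2 + 11*k + 7)/(2*2**k). ✓
Σ_(k=1)^n t_k = s_(n+1) − s_(1) = (2**(-n - 1)*(3*n**3 + 10*n**2 + 11*n + 1)) − (1/2), i.e. 2**(-n - 1)*(-2**n + 3*n**3 + 10*n**2 + 11*n + 1).

S(n) = 2**(-n - 1)*(-2**n + 3*n**3 + 10*n**2 + 11*n + 1)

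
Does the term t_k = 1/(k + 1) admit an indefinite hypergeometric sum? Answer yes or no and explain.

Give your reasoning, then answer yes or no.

No. Not Gosper-summable.

Compute t_(k+1)/t_k: get (k + 1)/(k + 2).
Normal form (A,B,C) = (k + 1, k + 2, 1).
f must satisfy (k + 1)·f(k+1) − (k + 1)·f(k) = 1.
d = 0 from the (1,1,0) case.
Put f(k) = c0: A·f(k+1) − B(k−1)·f(k) − C = -1; need -1 = 0 — inconsistent ⇒ no f, not summable.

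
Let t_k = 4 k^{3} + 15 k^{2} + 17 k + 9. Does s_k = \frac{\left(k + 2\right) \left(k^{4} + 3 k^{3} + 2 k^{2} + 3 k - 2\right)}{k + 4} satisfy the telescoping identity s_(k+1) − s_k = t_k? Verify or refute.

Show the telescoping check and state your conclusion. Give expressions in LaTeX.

Invalid: residual \frac{2 \left(- 3 k^{4} - 28 k^{3} - 75 k^{2} - 74 k - 38\right)}{k^{2} + 9 k + 20} ≠ 0.

s_(k+1) = (k**5 + 10*k**4 + 38*k**3 + 71*k**2 + 67*k + 21)/(k + 5)
s_(k+1) − s_k = (4*k**5 + 45*k**4 + 176*k**3 + 312*k**2 + 273*k + 104)/(k**2 + 9*k + 20)
(s_(k+1) − s_k) − t_k = 2*(-3*k**4 - 28*k**3 - 75*k**2 - 74*k - 38)/(k**2 + 9*k + 20)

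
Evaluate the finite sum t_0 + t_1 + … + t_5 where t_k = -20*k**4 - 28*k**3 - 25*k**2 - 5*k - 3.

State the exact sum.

Σ = -27348

r(k) = (20*k**4 + 108*k**3 + 229*k**2 + 219*k + 81)/(20*k**4 + 28*k**3 + 25*k**2 + 5*k + 3) after simplifying.
Gosper form: A/B · C(k+1)/C(k) with A=1, B=1, C=k**4 + 7*k**3/5 + 5*k**2/4 + k/4 + 3/20.
Key eq: (1)·f(k+1) = (1)·f(k) + (k**4 + 7*k**3/5 + 5*k**2/4 + k/4 + 3/20).
Degrees (0,0,4) ⇒ d ≤ 5.
Solve for f: f(k) = k*(k**2 + k + 1)*(4*k**2 - 7*k + 4)/20 (degree 5 ≤ 5).
R(k) = B(k−1)·f(k)/C(k) = k*(k**2 + k + 1)*(4*k**2 - 7*k + 4)/(20*k**4 + 28*k**3 + 25*k**2 + 5*k + 3); s_k = R·t_k = k*(-4*k**4 + 3*k**3 - k**2 + 3*k - 4).
Verify: -20*k**4 - 28*k**3 - 25*k**2 - 5*k - 3 matches t_k.
Telescoping: Σ = s_(6) − s_(0) = -27348 − (0) = -27348.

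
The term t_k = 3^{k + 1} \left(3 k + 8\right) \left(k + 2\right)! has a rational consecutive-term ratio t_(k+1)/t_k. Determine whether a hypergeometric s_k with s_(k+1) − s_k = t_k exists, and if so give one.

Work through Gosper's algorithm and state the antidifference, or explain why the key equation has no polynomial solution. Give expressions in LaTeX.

Step 1: r(k) = 3*(k + 3)*(3*k + 11)/(3*k + 8).
Factor: A=3*k + 9; B=1; C=k + 8/3.
Need (3*k + 9)·f(k+1) − (1)·f(k) = k + 8/3.
d = 0 from the (1,0,1) case.
Match coefficients ⇒ f(k) = 1/3.
So s_k = (B(k−1)f/C)·t_k = (1/(3*k + 8))·t_k = 3**(k + 1)*factorial(k + 2).
Verify: 3**(k + 1)*(3*k + 8)*factorial(k + 2) matches t_k.

s_k = 3^{k + 1} \left(k + 2\right)!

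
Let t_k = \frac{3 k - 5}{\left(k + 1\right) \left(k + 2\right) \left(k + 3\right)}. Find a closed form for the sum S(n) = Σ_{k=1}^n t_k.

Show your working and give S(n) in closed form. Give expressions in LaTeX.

Compute t_(k+1)/t_k: get (k + 1)*(3*k - 2)/((k + 4)*(3*k - 5)).
Normal form (A,B,C) = (k + 1, k + 4, k - 5/3).
Key eq: (k + 1)·f(k+1) = (k + 3)·f(k) + (k - 5/3).
Bound: deg f ≤ 2.
Coefficient equations give f(k) = -k*(k + 9)/6.
Get s_k = R·t_k = k*(-k - 9)/(2*(k + 1)*(k + 2)) with R(k) = B(k−1)f(k)/C(k) = -k*(k + 3)*(k + 9)/(2*(3*k - 5)).
Verify: (3*k - 5)/(k**3 + 6*k**2 + 11*k + 6) matches t_k.
Σ_(k=1)^n t_k = s_(n+1) − s_(1) = ((-n**2 - 11*n - 10)/(2*(n**2 + 5*n + 6))) − (-5/6), i.e. n*(n - 4)/(3*(n**2 + 5*n + 6)).

S(n) = \frac{n \left(n - 4\right)}{3 \left(n^{2} + 5 n + 6\right)}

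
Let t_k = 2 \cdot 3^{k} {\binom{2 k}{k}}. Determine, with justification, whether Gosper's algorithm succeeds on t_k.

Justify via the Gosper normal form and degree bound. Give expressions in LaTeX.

No. Not Gosper-summable.

Ratio r(k) = 6*(2*k + 1)/(k + 1).
Take A(k)=12*k + 6, B(k)=k + 1, C(k)=1.
Solve (12*k + 6)·f(k+1) − (k)·f(k) = 1.
Degrees (1,1,0) ⇒ d ≤ -1.
deg f ≤ -1 is impossible — no certificate.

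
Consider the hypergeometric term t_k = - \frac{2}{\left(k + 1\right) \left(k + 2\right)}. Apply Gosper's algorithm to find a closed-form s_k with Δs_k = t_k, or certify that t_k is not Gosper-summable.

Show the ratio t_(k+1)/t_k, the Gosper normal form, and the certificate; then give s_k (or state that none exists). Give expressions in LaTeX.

r(k) = (k + 1)/(k + 3) after simplifying.
Factor: A=k + 1; B=k + 3; C=1.
Key eq: (k + 1)·f(k+1) = (k + 2)·f(k) + (1).
deg f ≤ 1 (via 1,1,0).
Coefficient equations give f(k) = k.
Get s_k = R·t_k = -2*k/(k + 1) with R(k) = B(k−1)f(k)/C(k) = k*(k + 2).
Verify: -2/(k**2 + 3*k + 2) matches t_k.

s_k = - \frac{2 k}{k + 1}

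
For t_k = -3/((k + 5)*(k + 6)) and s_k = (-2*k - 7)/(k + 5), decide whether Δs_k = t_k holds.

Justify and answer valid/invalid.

s_(k+1) = (-2*k - 9)/(k + 6)
s_(k+1) − s_k = -3/(k**2 + 11*k + 30)
(s_(k+1) − s_k) − t_k = 0

valid (s_(k+1) − s_k reduces to t_k)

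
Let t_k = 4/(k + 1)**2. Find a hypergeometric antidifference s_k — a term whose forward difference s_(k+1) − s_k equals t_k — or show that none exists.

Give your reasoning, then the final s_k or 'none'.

Step 1: r(k) = (k + 1)**2/(k + 2)**2.
Factor: A=k**2 + 2*k + 1; B=k**2 + 4*k + 4; C=1.
f must satisfy (k**2 + 2*k + 1)·f(k+1) − (k**2 + 2*k + 1)·f(k) = 1.
d = 0 from the (2,2,0) case.
Put f(k) = c0: A·f(k+1) − B(k−1)·f(k) − C = -1; need -1 = 0 — inconsistent ⇒ no f, not summable.

none — t_k is not Gosper-summable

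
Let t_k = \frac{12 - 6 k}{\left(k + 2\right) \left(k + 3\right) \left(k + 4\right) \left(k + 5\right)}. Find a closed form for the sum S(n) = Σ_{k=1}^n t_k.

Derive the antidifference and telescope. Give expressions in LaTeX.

Step 1: r(k) = (k - 1)*(k + 2)/((k - 2)*(k + 6)).
Normal form (A,B,C) = (k + 2, k + 6, k - 2).
f must satisfy (k + 2)·f(k+1) − (k + 5)·f(k) = k - 2.
Degrees (1,1,1) ⇒ d ≤ 3.
A polynomial solution: f(k) = -k*(k**2 + 9*k + 62)/72.
Certificate R = B(k−1)f/C = -k*(k + 5)*(k**2 + 9*k + 62)/(72*(k - 2)) gives s_k = k*(k**2 + 9*k + 62)/(12*(k + 2)*(k + 3)*(k + 4)).
Check: Δs_k = 6*(2 - k)/(k**4 + 14*k**3 + 71*k**2 + 154*k + 120). ✓
Evaluate: s_(n+1) = (n**3 + 12*n**2 + 83*n + 72)/(12*(n**3 + 12*n**2 + 47*n + 60)); subtract s_(1) = 1/10 ⇒ S(n) = n*(-n**2 - 12*n + 133)/(60*(n**3 + 12*n**2 + 47*n + 60)).

S(n) = \frac{n \left(- n^{2} - 12 n + 133\right)}{60 \left(n^{3} + 12 n^{2} + 47 n + 60\right)}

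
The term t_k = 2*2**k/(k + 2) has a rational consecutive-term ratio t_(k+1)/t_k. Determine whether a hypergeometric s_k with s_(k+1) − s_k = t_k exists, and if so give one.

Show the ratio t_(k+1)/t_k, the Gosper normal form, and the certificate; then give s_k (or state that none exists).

no hypergeometric antidifference exists

Compute t_(k+1)/t_k: get 2*(k + 2)/(k + 3).
So A=2*k + 4 and B=k + 3, with C=1.
Key eq: (2*k + 4)·f(k+1) = (k + 2)·f(k) + (1).
Degrees (1,1,0) ⇒ d ≤ -1.
Negative degree bound (-1): no f exists, t_k not Gosper-summable.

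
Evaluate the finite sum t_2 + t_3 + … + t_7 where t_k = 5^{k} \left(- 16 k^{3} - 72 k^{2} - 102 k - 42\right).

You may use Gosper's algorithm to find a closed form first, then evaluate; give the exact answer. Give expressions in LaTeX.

Step 1: r(k) = 5*(8*k**3 + 60*k**2 + 147*k + 116)/(8*k**3 + 36*k**2 + 51*k + 21).
So A=5 and B=1, with C=k**3 + 9*k**2/2 + 51*k/8 + 21/8.
Set up (5)·f(k+1) − (1)·f(k) − (k**3 + 9*k**2/2 + 51*k/8 + 21/8) = 0.
d = 3 from the (0,0,3) case.
A polynomial solution: f(k) = (4*k**3 + 3*k**2 + 3*k - 2)/16.
Get s_k = R·t_k = 5**k*(-4*k**3 - 3*k**2 - 3*k + 2) with R(k) = B(k−1)f(k)/C(k) = (4*k**3 + 3*k**2 + 3*k - 2)/(2*(8*k**3 + 36*k**2 + 51*k + 21)).
s_(k+1) − s_k = 5**k*(-16*k**3 - 72*k**2 - 102*k - 42) = t_k.
Telescoping: Σ = s_(8) − s_(2) = -883593750 − (-1200) = -883592550.

Σ = -883592550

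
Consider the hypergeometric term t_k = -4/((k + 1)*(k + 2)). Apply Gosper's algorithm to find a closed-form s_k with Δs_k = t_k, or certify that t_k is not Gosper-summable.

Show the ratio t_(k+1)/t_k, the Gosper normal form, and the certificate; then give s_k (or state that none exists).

s_k = -4*k/(k + 1)

t_(k+1)/t_k = (k + 1)/(k + 3).
Factor: A=k + 1; B=k + 3; C=1.
Set up (k + 1)·f(k+1) − (k + 2)·f(k) − (1) = 0.
deg f ≤ 1 (via 1,1,0).
Coefficient equations give f(k) = k.
R(k) = B(k−1)·f(k)/C(k) = k*(k + 2); s_k = R·t_k = -4*k/(k + 1).
Check: Δs_k = -4/(k**2 + 3*k + 2). ✓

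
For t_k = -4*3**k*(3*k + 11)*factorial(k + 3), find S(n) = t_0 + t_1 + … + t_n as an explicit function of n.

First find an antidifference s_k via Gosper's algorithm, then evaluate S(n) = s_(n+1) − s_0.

Compute t_(k+1)/t_k: get 3*(k + 4)*(3*k + 14)/(3*k + 11).
Factor: A=3*k + 12; B=1; C=k + 11/3.
f must satisfy (3*k + 12)·f(k+1) − (1)·f(k) = k + 11/3.
deg f ≤ 0 (via 1,0,1).
Coefficient equations give f(k) = 1/3.
So s_k = (B(k−1)f/C)·t_k = (1/(3*k + 11))·t_k = -4*3**k*factorial(k + 3).
s_(k+1) − s_k = -4*3**k*(3*k + 11)*factorial(k + 3) = t_k.
Σ_(k=0)^n t_k = s_(n+1) − s_(0) = (-12*3**n*factorial(n + 4)) − (-24), i.e. -12*3**n*factorial(n + 4) + 24.

S(n) = -12*3**n*factorial(n + 4) + 24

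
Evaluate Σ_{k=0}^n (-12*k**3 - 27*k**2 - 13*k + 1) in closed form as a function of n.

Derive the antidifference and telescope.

S(n) = -3*n**4 - 15*n**3 - 23*n**2 - 10*n + 1

r(k) = (12*k**3 + 63*k**2 + 103*k + 51)/(12*k**3 + 27*k**2 + 13*k - 1) after simplifying.
So A=1 and B=1, with C=k**3 + 9*k**2/4 + 13*k/12 - 1/12.
Solve (1)·f(k+1) − (1)·f(k) = k**3 + 9*k**2/4 + 13*k/12 - 1/12.
Degrees (0,0,3) ⇒ d ≤ 4.
A polynomial solution: f(k) = k*(3*k**3 + 3*k**2 - 4*k - 3)/12.
Certificate R = B(k−1)f/C = k*(3*k**3 + 3*k**2 - 4*k - 3)/(12*k**3 + 27*k**2 + 13*k - 1) gives s_k = k*(-3*k**3 - 3*k**2 + 4*k + 3).
Δs = -12*k**3 - 27*k**2 - 13*k + 1, as required.
Σ_(k=0)^n t_k = s_(n+1) − s_(0) = (-3*n**4 - 15*n**3 - 23*n**2 - 10*n + 1) − (0), i.e. -3*n**4 - 15*n**3 - 23*n**2 - 10*n + 1.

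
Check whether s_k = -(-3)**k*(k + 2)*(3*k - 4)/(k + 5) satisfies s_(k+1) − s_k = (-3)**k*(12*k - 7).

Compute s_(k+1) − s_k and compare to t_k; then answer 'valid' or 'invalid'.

Invalid: residual (-3)**(k + 1)*(12*k**2 + 56*k - 39)/(k**2 + 11*k + 30) ≠ 0.

s_(k+1) = 3*(-3)**k*(k + 3)*(3*k - 1)/(k + 6)
s_(k+1) − s_k = (-3)**k*(12*k**3 + 89*k**2 + 115*k - 93)/(k**2 + 11*k + 30)
(s_(k+1) − s_k) − t_k = (-3)**(k + 1)*(12*k**2 + 56*k - 39)/(k**2 + 11*k + 30)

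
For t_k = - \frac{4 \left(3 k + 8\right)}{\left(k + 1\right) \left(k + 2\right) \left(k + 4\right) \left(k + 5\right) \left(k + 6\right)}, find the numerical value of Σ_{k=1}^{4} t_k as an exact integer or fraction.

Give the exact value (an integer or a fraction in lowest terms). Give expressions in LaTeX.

The ratio is (k + 1)*(k + 4)*(3*k + 11)/((k + 3)*(k + 7)*(3*k + 8)).
Take A(k)=k + 1, B(k)=k + 7, C(k)=k**2 + 17*k/3 + 8.
Key eq: (k + 1)·f(k+1) = (k + 6)·f(k) + (k**2 + 17*k/3 + 8).
Degrees (1,1,2) ⇒ d ≤ 5.
Match coefficients ⇒ f(k) = k*(k + 2)*(k + 3)*(k**2 + 10*k + 29)/60.
Certificate R = B(k−1)f/C = k*(k + 2)*(k + 6)*(k**2 + 10*k + 29)/(20*(3*k + 8)) gives s_k = k*(-k**2 - 10*k - 29)/(5*(k**3 + 10*k**2 + 29*k + 20)).
Δs = 4*(-3*k - 8)/(k**5 + 18*k**4 + 121*k**3 + 372*k**2 + 508*k + 240), as required.
Σ_(k=1)^(4) t_k = s_(5) − s_(1) = -26/135 − (-2/15) = -8/135.

Σ = -8/135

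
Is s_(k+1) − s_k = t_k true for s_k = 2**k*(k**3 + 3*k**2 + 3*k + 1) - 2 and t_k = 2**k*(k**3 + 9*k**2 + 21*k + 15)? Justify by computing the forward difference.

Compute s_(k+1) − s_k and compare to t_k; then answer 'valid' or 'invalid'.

s_(k+1) = 2*2**k*(3*k + (k + 1)**3 + 3*(k + 1)**2 + 4) - 2
s_(k+1) − s_k = 2**k*(k**3 + 9*k**2 + 21*k + 15)
(s_(k+1) − s_k) − t_k = 0

Valid: the claim telescopes to t_k.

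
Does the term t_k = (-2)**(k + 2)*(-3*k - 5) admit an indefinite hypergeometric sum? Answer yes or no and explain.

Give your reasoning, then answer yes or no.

Yes. s_k = (-2)**(k + 2)*(k + 1).

Ratio r(k) = 2*(-3*k - 8)/(3*k + 5).
A = -2, B = 1, C = k + 5/3.
Solve (-2)·f(k+1) − (1)·f(k) = k + 5/3.
From deg A=0, deg B=0, deg C=1: d=1.
Coefficient equations give f(k) = -(k + 1)/3.
So s_k = (B(k−1)f/C)·t_k = (-(k + 1)/(3*k + 5))·t_k = (-2)**(k + 2)*(k + 1).
Δs = (-2)**(k + 2)*(-3*k - 5), as required.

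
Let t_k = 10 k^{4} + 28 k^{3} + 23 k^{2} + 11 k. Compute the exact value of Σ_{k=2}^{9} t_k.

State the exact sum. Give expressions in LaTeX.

Compute t_(k+1)/t_k: get (10*k**4 + 68*k**3 + 167*k**2 + 181*k + 72)/(k*(10*k**3 + 28*k**2 + 23*k + 11)).
Take A(k)=1, B(k)=1, C(k)=k**4 + 14*k**3/5 + 23*k**2/10 + 11*k/10.
Key eq: (1)·f(k+1) = (1)·f(k) + (k**4 + 14*k**3/5 + 23*k**2/10 + 11*k/10).
From deg A=0, deg B=0, deg C=4: d=5.
Match coefficients ⇒ f(k) = k*(k - 1)*(k + 2)*(2*k**2 + 1)/10.
R(k) = B(k−1)·f(k)/C(k) = (k - 1)*(k + 2)*(2*k**2 + 1)/(10*k**3 + 28*k**2 + 23*k + 11); s_k = R·t_k = k*(2*k**4 + 2*k**3 - 3*k**2 + k - 2).
s_(k+1) − s_k = k*(10*k**3 + 28*k**2 + 23*k + 11) = t_k.
Σ_(k=2)^(9) t_k = s_(10) − s_(2) = 217080 − (72) = 217008.

Σ = 217008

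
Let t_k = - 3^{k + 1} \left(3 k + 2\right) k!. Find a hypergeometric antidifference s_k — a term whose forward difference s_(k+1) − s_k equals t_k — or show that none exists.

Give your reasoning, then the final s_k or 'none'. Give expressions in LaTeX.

s_k = - 3^{k + 1} k!

r(k) = 3*(k + 1)*(3*k + 5)/(3*k + 2) after simplifying.
Normal form (A,B,C) = (3*k + 3, 1, k + 2/3).
Need (3*k + 3)·f(k+1) − (1)·f(k) = k + 2/3.
deg f ≤ 0 (via 1,0,1).
Solving with deg f ≤ 0: f(k) = 1/3.
So s_k = (B(k−1)f/C)·t_k = (1/(3*k + 2))·t_k = -3**(k + 1)*factorial(k).
Check: Δs_k = -3**(k + 1)*(3*k + 2)*factorial(k). ✓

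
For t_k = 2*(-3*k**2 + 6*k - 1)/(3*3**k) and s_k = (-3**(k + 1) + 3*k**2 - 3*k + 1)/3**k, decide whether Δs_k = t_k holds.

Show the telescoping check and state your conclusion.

s_(k+1) = (-9*3**k + 3*k**2 + 3*k + 1)/(3*3**k)
s_(k+1) − s_k = 2*(-3*k**2 + 6*k - 1)/(3*3**k)
(s_(k+1) − s_k) − t_k = 0

valid; difference matches t_k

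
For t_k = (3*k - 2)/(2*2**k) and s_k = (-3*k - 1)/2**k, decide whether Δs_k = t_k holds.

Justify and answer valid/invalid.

Valid — Δs_k = t_k.

s_(k+1) = (-3*k - 4)/(2*2**k)
s_(k+1) − s_k = (3*k - 2)/(2*2**k)
(s_(k+1) − s_k) − t_k = 0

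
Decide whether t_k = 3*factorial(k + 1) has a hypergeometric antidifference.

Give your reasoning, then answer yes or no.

No — t_k has no hypergeometric antidifference.

r(k) = k + 2 after simplifying.
So A=k + 2 and B=1, with C=1.
f must satisfy (k + 2)·f(k+1) − (1)·f(k) = 1.
d = -1 from the (1,0,0) case.
Bound -1 < 0, so the key equation has no polynomial solution.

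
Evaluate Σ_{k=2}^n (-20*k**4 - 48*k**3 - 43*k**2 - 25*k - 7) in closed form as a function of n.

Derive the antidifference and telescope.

S(n) = -4*n**5 - 22*n**4 - 45*n**3 - 46*n**2 - 26*n + 143

Compute t_(k+1)/t_k: get (20*k**4 + 128*k**3 + 307*k**2 + 335*k + 143)/(20*k**4 + 48*k**3 + 43*k**2 + 25*k + 7).
So A=1 and B=1, with C=k**4 + 12*k**3/5 + 43*k**2/20 + 5*k/4 + 7/20.
Set up (1)·f(k+1) − (1)·f(k) − (k**4 + 12*k**3/5 + 43*k**2/20 + 5*k/4 + 7/20) = 0.
d = 5 from the (0,0,4) case.
Solving with deg f ≤ 5: f(k) = k*(4*k**4 + 2*k**3 - 3*k**2 + 3*k + 1)/20.
Certificate R = B(k−1)f/C = k*(4*k**4 + 2*k**3 - 3*k**2 + 3*k + 1)/(20*k**4 + 48*k**3 + 43*k**2 + 25*k + 7) gives s_k = k*(-4*k**4 - 2*k**3 + 3*k**2 - 3*k - 1).
Verify: -20*k**4 - 48*k**3 - 43*k**2 - 25*k - 7 matches t_k.
Evaluate: s_(n+1) = -4*n**5 - 22*n**4 - 45*n**3 - 46*n**2 - 26*n - 7; subtract s_(2) = -150 ⇒ S(n) = -4*n**5 - 22*n**4 - 45*n**3 - 46*n**2 - 26*n + 143.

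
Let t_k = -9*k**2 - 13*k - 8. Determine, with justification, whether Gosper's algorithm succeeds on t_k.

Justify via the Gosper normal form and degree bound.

r(k) = (9*k**2 + 31*k + 30)/(9*k**2 + 13*k + 8) after simplifying.
Normal form (A,B,C) = (1, 1, k**2 + 13*k/9 + 8/9).
Need (1)·f(k+1) − (1)·f(k) = k**2 + 13*k/9 + 8/9.
Bound: deg f ≤ 3.
Match coefficients ⇒ f(k) = k*(3*k**2 + 2*k + 3)/9.
Certificate R = B(k−1)f/C = k*(3*k**2 + 2*k + 3)/(9*k**2 + 13*k + 8) gives s_k = k*(-3*k**2 - 2*k - 3).
Δs = -9*k**2 - 13*k - 8, as required.

Yes. s_k = k*(-3*k**2 - 2*k - 3).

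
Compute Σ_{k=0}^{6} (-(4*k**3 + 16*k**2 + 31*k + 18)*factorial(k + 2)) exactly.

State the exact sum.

r(k) = (4*k**4 + 40*k**3 + 159*k**2 + 294*k + 207)/(4*k**3 + 16*k**2 + 31*k + 18) after simplifying.
Gosper form: A/B · C(k+1)/C(k) with A=k + 3, B=1, C=k**3 + 4*k**2 + 31*k/4 + 9/2.
Solve (k + 3)·f(k+1) − (1)·f(k) = k**3 + 4*k**2 + 31*k/4 + 9/2.
d = 2 from the (1,0,3) case.
Solving with deg f ≤ 2: f(k) = (4*k**2 + 3)/4.
Get s_k = R·t_k = -(4*k**2 + 3)*factorial(k + 2) with R(k) = B(k−1)f(k)/C(k) = (4*k**2 + 3)/(4*k**3 + 16*k**2 + 31*k + 18).
Check: Δs_k = -(4*k**3 + 16*k**2 + 31*k + 18)*factorial(k + 2). ✓
Telescoping: Σ = s_(7) − s_(0) = -72213120 − (-6) = -72213114.

Σ = -72213114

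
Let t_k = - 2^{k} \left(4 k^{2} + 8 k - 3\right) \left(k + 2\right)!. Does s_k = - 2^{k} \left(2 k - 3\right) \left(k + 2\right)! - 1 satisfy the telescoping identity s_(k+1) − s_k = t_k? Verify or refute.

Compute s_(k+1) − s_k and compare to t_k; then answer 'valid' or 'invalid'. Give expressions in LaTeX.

s_(k+1) = -2**(k + 1)*(2*k - 1)*factorial(k + 3) - 1
s_(k+1) − s_k = -2**k*(4*k**2 + 8*k - 3)*factorial(k + 2)
(s_(k+1) − s_k) − t_k = 0

Valid — Δs_k = t_k.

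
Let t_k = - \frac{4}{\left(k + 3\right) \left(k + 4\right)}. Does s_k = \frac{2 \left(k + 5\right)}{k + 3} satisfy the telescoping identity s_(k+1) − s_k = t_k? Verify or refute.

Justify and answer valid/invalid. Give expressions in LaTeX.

Valid: the claim telescopes to t_k.

s_(k+1) = 2*(k + 6)/(k + 4)
s_(k+1) − s_k = -4/(k**2 + 7*k + 12)
(s_(k+1) − s_k) − t_k = 0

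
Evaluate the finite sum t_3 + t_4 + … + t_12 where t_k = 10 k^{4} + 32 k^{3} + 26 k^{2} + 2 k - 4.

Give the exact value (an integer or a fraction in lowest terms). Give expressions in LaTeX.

Σ = 818210

Ratio r(k) = (5*k**4 + 36*k**3 + 91*k**2 + 95*k + 33)/(5*k**4 + 16*k**3 + 13*k**2 + k - 2).
A = 1, B = 1, C = k**4 + 16*k**3/5 + 13*k**2/5 + k/5 - 2/5.
Key eq: (1)·f(k+1) = (1)·f(k) + (k**4 + 16*k**3/5 + 13*k**2/5 + k/5 - 2/5).
d = 5 from the (0,0,4) case.
A polynomial solution: f(k) = k*(2*k**4 + 3*k**3 - 4*k**2 - 4*k - 1)/10.
Then R = B(k−1)f/C = k*(2*k**4 + 3*k**3 - 4*k**2 - 4*k - 1)/(2*(k + 2)*(5*k**3 + 6*k**2 + k - 1)), so s_k = R(k)·t_k = k*(2*k**4 + 3*k**3 - 4*k**2 - 4*k - 1).
Δs = 10*k**4 + 32*k**3 + 26*k**2 + 2*k - 4, as required.
Σ_(k=3)^(12) t_k = s_(13) − s_(3) = 818792 − (582) = 818210.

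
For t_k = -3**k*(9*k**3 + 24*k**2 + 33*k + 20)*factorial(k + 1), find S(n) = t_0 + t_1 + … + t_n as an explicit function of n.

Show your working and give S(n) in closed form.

Step 1: r(k) = 3*(9*k**4 + 69*k**3 + 210*k**2 + 302*k + 172)/(9*k**3 + 24*k**2 + 33*k + 20).
A = 3*k + 6, B = 1, C = k**3 + 8*k**2/3 + 11*k/3 + 20/9.
Key eq: (3*k + 6)·f(k+1) = (1)·f(k) + (k**3 + 8*k**2/3 + 11*k/3 + 20/9).
d = 2 from the (1,0,3) case.
Solving with deg f ≤ 2: f(k) = (3*k**2 - 3*k + 4)/9.
R(k) = B(k−1)·f(k)/C(k) = (3*k**2 - 3*k + 4)/(9*k**3 + 24*k**2 + 33*k + 20); s_k = R·t_k = -3**k*(3*k**2 - 3*k + 4)*factorial(k + 1).
s_(k+1) − s_k = -3**k*(9*k**3 + 24*k**2 + 33*k + 20)*factorial(k + 1) = t_k.
s_(n+1) = -3**(n + 1)*(3*n**2 + 3*n + 4)*factorial(n + 2) and s_(0) = -4, so S(n) = -9*3**n*n**4*factorial(n) - 36*3**n*n**3*factorial(n) - 57*3**n*n**2*factorial(n) - 54*3**n*n*factorial(n) - 24*3**n*factorial(n) + 4.

S(n) = -9*3**n*n**4*factorial(n) - 36*3**n*n**3*factorial(n) - 57*3**n*n**2*factorial(n) - 54*3**n*n*factorial(n) - 24*3**n*factorial(n) + 4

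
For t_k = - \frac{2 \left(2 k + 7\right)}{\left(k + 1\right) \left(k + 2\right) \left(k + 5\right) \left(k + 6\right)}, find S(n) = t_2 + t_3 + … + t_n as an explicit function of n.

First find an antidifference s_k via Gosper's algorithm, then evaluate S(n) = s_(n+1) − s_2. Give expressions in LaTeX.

S(n) = \frac{2 \left(- n^{2} - 8 n + 9\right)}{21 \left(n^{2} + 8 n + 12\right)}

Ratio r(k) = (k + 1)*(k + 5)*(2*k + 9)/((k + 3)*(k + 7)*(2*k + 7)).
Normal form (A,B,C) = (k + 1, k + 7, k**3 + 21*k**2/2 + 73*k/2 + 42).
f must satisfy (k + 1)·f(k+1) − (k + 6)·f(k) = k**3 + 21*k**2/2 + 73*k/2 + 42.
From deg A=1, deg B=1, deg C=3: d=5.
Solve for f: f(k) = k*(k + 2)*(k + 3)*(k + 4)*(k + 6)/10 (degree 5 ≤ 5).
Get s_k = R·t_k = 2*k*(-k - 6)/(5*(k**2 + 6*k + 5)) with R(k) = B(k−1)f(k)/C(k) = k*(k + 2)*(k + 6)**2/(5*(2*k + 7)).
s_(k+1) − s_k = 2*(-2*k - 7)/(k**4 + 14*k**3 + 65*k**2 + 112*k + 60) = t_k.
Σ_(k=2)^n t_k = s_(n+1) − s_(2) = (2*(-n**2 - 8*n - 7)/(5*(n**2 + 8*n + 12))) − (-32/105), i.e. 2*(-n**2 - 8*n + 9)/(21*(n**2 + 8*n + 12)).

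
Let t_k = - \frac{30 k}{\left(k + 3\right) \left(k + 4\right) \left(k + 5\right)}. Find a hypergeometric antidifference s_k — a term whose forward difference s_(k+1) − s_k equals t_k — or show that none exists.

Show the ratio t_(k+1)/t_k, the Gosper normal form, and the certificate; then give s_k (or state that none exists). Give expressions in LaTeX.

t_(k+1)/t_k = (k + 1)*(k + 3)/(k*(k + 6)).
A = k + 3, B = k + 6, C = k.
f must satisfy (k + 3)·f(k+1) − (k + 5)·f(k) = k.
Degrees (1,1,1) ⇒ d ≤ 2.
Match coefficients ⇒ f(k) = k*(k - 1)/8.
Certificate R = B(k−1)f/C = (k - 1)*(k + 5)/8 gives s_k = 15*k*(1 - k)/(4*(k + 3)*(k + 4)).
s_(k+1) − s_k = -30*k/(k**3 + 12*k**2 + 47*k + 60) = t_k.

s_k = \frac{15 k \left(1 - k\right)}{4 \left(k + 3\right) \left(k + 4\right)}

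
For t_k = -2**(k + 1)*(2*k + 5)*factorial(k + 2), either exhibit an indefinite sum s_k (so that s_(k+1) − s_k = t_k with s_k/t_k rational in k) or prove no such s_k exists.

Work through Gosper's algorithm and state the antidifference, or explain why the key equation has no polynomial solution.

Step 1: r(k) = 2*(k + 3)*(2*k + 7)/(2*k + 5).
A = 2*k + 6, B = 1, C = k + 5/2.
Solve (2*k + 6)·f(k+1) − (1)·f(k) = k + 5/2.
From deg A=1, deg B=0, deg C=1: d=0.
Solve for f: f(k) = 1/2 (degree 0 ≤ 0).
Certificate R = B(k−1)f/C = 1/(2*k + 5) gives s_k = -2**(k + 1)*factorial(k + 2).
Δs = -2**(k + 1)*(2*k + 5)*factorial(k + 2), as required.

s_k = -2**(k + 1)*factorial(k + 2)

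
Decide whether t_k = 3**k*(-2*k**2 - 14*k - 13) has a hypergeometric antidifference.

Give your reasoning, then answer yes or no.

The ratio is 3*(2*k**2 + 18*k + 29)/(2*k**2 + 14*k + 13).
So A=3 and B=1, with C=k**2 + 7*k + 13/2.
Set up (3)·f(k+1) − (1)·f(k) − (k**2 + 7*k + 13/2) = 0.
From deg A=0, deg B=0, deg C=2: d=2.
Coefficient equations give f(k) = (k**2 + 4*k - 1)/2.
Get s_k = R·t_k = 3**k*(-k**2 - 4*k + 1) with R(k) = B(k−1)f(k)/C(k) = (k**2 + 4*k - 1)/(2*k**2 + 14*k + 13).
Verify: 3**k*(-2*k**2 - 14*k - 13) matches t_k.

Yes. s_k = 3**k*(-k**2 - 4*k + 1).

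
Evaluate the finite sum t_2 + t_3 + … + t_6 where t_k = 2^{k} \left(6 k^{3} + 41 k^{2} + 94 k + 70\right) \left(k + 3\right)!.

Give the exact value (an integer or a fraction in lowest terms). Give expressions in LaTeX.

Σ = 82214082240

t_(k+1)/t_k = 2*(6*k**4 + 83*k**3 + 430*k**2 + 987*k + 844)/(6*k**3 + 41*k**2 + 94*k + 70).
Factor: A=2*k + 8; B=1; C=k**3 + 41*k**2/6 + 47*k/3 + 35/3.
Key eq: (2*k + 8)·f(k+1) = (1)·f(k) + (k**3 + 41*k**2/6 + 47*k/3 + 35/3).
Degrees (1,0,3) ⇒ d ≤ 2.
A polynomial solution: f(k) = (3*k**2 + 4*k + 2)/6.
Get s_k = R·t_k = 2**k*(3*k**2 + 4*k + 2)*factorial(k + 3) with R(k) = B(k−1)f(k)/C(k) = (3*k**2 + 4*k + 2)/(6*k**3 + 41*k**2 + 94*k + 70).
Check: Δs_k = 2**k*(6*k**3 + 41*k**2 + 94*k + 70)*factorial(k + 3). ✓
Σ_(k=2)^(6) t_k = s_(7) − s_(2) = 82214092800 − (10560) = 82214082240.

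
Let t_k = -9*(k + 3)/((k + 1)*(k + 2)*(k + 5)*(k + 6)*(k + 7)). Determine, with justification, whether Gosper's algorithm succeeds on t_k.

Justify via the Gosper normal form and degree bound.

Step 1: r(k) = (k + 1)*(k + 4)*(k + 5)/((k + 3)**2*(k + 8)).
Normal form (A,B,C) = (k + 1, k + 8, k**3 + 10*k**2 + 33*k + 36).
Need (k + 1)·f(k+1) − (k + 7)·f(k) = k**3 + 10*k**2 + 33*k + 36.
From deg A=1, deg B=1, deg C=3: d=6.
Match coefficients ⇒ f(k) = k*(k + 2)*(k + 3)*(k + 4)*(k**2 + 12*k + 41)/90.
Get s_k = R·t_k = k*(-k**2 - 12*k - 41)/(10*(k**3 + 12*k**2 + 41*k + 30)) with R(k) = B(k−1)f(k)/C(k) = k*(k + 2)*(k + 7)*(k**2 + 12*k + 41)/(90*(k + 3)).
Check: Δs_k = 9*(-k - 3)/(k**5 + 21*k**4 + 163*k**3 + 567*k**2 + 844*k + 420). ✓

Yes. s_k = k*(-k**2 - 12*k - 41)/(10*(k**3 + 12*k**2 + 41*k + 30)).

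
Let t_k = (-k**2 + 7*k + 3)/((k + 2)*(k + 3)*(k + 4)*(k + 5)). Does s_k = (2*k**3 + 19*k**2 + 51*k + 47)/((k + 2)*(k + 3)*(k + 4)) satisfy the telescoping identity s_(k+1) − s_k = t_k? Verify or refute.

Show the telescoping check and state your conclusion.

s_(k+1) = (51*k + 2*(k + 1)**3 + 19*(k + 1)**2 + 98)/((k + 3)*(k + 4)*(k + 5))
s_(k+1) − s_k = (-k**2 + 7*k + 3)/(k**4 + 14*k**3 + 71*k**2 + 154*k + 120)
(s_(k+1) − s_k) − t_k = 0

valid; difference matches t_k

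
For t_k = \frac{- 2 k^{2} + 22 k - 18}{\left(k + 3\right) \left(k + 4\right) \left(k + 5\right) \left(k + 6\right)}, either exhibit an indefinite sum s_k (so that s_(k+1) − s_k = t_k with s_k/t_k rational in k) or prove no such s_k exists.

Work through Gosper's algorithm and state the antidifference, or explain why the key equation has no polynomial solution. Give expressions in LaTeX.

s_k = - \frac{k \left(k^{2} - 18 k + 107\right)}{15 \left(k + 3\right) \left(k + 4\right) \left(k + 5\right)}

Compute t_(k+1)/t_k: get -(k + 3)*(11*k - (k + 1)**2 + 2)/((k + 7)*(k**2 - 11*k + 9)).
Gosper form: A/B · C(k+1)/C(k) with A=k + 3, B=k + 7, C=k**2 - 11*k + 9.
f must satisfy (k + 3)·f(k+1) − (k + 6)·f(k) = k**2 - 11*k + 9.
Degrees (1,1,2) ⇒ d ≤ 3.
Coefficient equations give f(k) = k*(k**2 - 18*k + 107)/30.
Get s_k = R·t_k = -k*(k**2 - 18*k + 107)/(15*(k + 3)*(k + 4)*(k + 5)) with R(k) = B(k−1)f(k)/C(k) = k*(k + 6)*(k**2 - 18*k + 107)/(30*(k**2 - 11*k + 9)).
Check: Δs_k = 2*(-k**2 + 11*k - 9)/(k**4 + 18*k**3 + 119*k**2 + 342*k + 360). ✓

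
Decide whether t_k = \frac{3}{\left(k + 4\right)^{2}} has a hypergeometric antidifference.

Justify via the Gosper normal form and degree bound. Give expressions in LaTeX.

No. Not Gosper-summable.

Compute t_(k+1)/t_k: get (k + 4)**2/(k + 5)**2.
Gosper form: A/B · C(k+1)/C(k) with A=k**2 + 8*k + 16, B=k**2 + 10*k + 25, C=1.
f must satisfy (k**2 + 8*k + 16)·f(k+1) − (k**2 + 8*k + 16)·f(k) = 1.
Degrees (2,2,0) ⇒ d ≤ 0.
f = c0 ⇒ A·f(k+1) − B(k−1)·f(k) − C = -1. The system {-1 = 0} is inconsistent; no antidifference.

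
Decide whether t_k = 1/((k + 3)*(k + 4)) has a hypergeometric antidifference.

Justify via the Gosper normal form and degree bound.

Ratio r(k) = (k + 3)/(k + 5).
Take A(k)=k + 3, B(k)=k + 5, C(k)=1.
Set up (k + 3)·f(k+1) − (k + 4)·f(k) − (1) = 0.
deg f ≤ 1 (via 1,1,0).
Coefficient equations give f(k) = k/3.
Certificate R = B(k−1)f/C = k*(k + 4)/3 gives s_k = k/(3*(k + 3)).
Δs = 1/(k**2 + 7*k + 12), as required.

Yes. s_k = k/(3*(k + 3)).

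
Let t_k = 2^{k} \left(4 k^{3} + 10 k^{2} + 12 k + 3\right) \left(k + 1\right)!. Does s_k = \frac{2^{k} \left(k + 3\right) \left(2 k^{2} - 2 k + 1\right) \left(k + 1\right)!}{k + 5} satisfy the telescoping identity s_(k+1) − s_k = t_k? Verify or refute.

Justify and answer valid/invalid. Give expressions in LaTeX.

s_(k+1) = 2**(k + 1)*(k + 4)*(2*k**2 + 2*k + 1)*factorial(k + 2)/(k + 6)
s_(k+1) − s_k = 2**k*(4*k**5 + 46*k**4 + 182*k**3 + 315*k**2 + 263*k + 62)*factorial(k + 1)/((k + 5)*(k + 6))
(s_(k+1) − s_k) − t_k = -2**(k + 1)*(4*k**4 + 30*k**3 + 60*k**2 + 65*k + 14)*factorial(k + 1)/((k + 5)*(k + 6))

Invalid: residual - \frac{2^{k + 1} \left(4 k^{4} + 30 k^{3} + 60 k^{2} + 65 k + 14\right) \left(k + 1\right)!}{\left(k + 5\right) \left(k + 6\right)} ≠ 0.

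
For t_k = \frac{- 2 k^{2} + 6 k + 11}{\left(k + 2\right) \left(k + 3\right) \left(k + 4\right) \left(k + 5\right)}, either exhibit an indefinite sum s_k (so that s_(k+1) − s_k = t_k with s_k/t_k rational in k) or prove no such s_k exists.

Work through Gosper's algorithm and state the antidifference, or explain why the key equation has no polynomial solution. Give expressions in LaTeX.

s_k = \frac{k \left(k^{2} + 57 k + 74\right)}{24 \left(k + 2\right) \left(k + 3\right) \left(k + 4\right)}

Ratio r(k) = (k + 2)*(6*k - 2*(k + 1)**2 + 17)/((k + 6)*(-2*k**2 + 6*k + 11)).
So A=k + 2 and B=k + 6, with C=k**2 - 3*k - 11/2.
Set up (k + 2)·f(k+1) − (k + 5)·f(k) − (k**2 - 3*k - 11/2) = 0.
d = 3 from the (1,1,2) case.
Solving with deg f ≤ 3: f(k) = -k*(k**2 + 57*k + 74)/48.
So s_k = (B(k−1)f/C)·t_k = (-k*(k + 5)*(k**2 + 57*k + 74)/(24*(2*k**2 - 6*k - 11)))·t_k = k*(k**2 + 57*k + 74)/(24*(k + 2)*(k + 3)*(k + 4)).
Δs = (-2*k**2 + 6*k + 11)/(k**4 + 14*k**3 + 71*k**2 + 154*k + 120), as required.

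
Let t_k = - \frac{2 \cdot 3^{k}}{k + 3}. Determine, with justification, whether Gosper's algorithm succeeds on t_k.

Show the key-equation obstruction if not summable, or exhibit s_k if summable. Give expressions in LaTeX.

The ratio is 3*(k + 3)/(k + 4).
Take A(k)=3*k + 9, B(k)=k + 4, C(k)=1.
Set up (3*k + 9)·f(k+1) − (k + 3)·f(k) − (1) = 0.
Bound: deg f ≤ -1.
Bound -1 < 0, so the key equation has no polynomial solution.

No. Not Gosper-summable.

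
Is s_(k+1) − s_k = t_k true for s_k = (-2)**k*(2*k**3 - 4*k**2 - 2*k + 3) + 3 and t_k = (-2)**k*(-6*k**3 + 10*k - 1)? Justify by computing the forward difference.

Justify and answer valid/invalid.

s_(k+1) = (-2)**(k + 1)*(-2*k + 2*(k + 1)**3 - 4*(k + 1)**2 + 1) + 3
s_(k+1) − s_k = (-2)**k*(-6*k**3 + 10*k - 1)
(s_(k+1) − s_k) − t_k = 0

Valid — Δs_k = t_k.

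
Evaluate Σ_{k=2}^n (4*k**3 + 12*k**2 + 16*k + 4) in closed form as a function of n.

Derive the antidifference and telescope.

The ratio is (k**3 + 6*k**2 + 13*k + 9)/(k**3 + 3*k**2 + 4*k + 1).
Take A(k)=1, B(k)=1, C(k)=k**3 + 3*k**2 + 4*k + 1.
Key eq: (1)·f(k+1) = (1)·f(k) + (k**3 + 3*k**2 + 4*k + 1).
d = 4 from the (0,0,3) case.
Coefficient equations give f(k) = k*(k**3 + 2*k**2 + 3*k - 2)/4.
Certificate R = B(k−1)f/C = k*(k**3 + 2*k**2 + 3*k - 2)/(4*(k**3 + 3*k**2 + 4*k + 1)) gives s_k = k*(k**3 + 2*k**2 + 3*k - 2).
Verify: 4*k**3 + 12*k**2 + 16*k + 4 matches t_k.
Telescope: S(n) = s_(n+1) − s_(2) = n**4 + 6*n**3 + 15*n**2 + 14*n + 4 − (40) = n**4 + 6*n**3 + 15*n**2 + 14*n - 36.

S(n) = n**4 + 6*n**3 + 15*n**2 + 14*n - 36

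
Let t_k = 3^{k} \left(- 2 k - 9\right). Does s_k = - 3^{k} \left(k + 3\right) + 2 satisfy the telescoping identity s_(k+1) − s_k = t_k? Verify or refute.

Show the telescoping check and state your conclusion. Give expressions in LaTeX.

s_(k+1) = -3*3**k*(k + 4) + 2
s_(k+1) − s_k = 3**k*(-2*k - 9)
(s_(k+1) − s_k) − t_k = 0

Valid: the claim telescopes to t_k.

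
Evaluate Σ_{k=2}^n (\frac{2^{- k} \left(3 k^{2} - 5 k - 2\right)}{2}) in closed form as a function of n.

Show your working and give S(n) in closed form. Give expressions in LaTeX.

r(k) = (3*k**2 + k - 4)/(2*(3*k**2 - 5*k - 2)) after simplifying.
So A=1/2 and B=1, with C=k**2 - 5*k/3 - 2/3.
f must satisfy (1/2)·f(k+1) − (1)·f(k) = k**2 - 5*k/3 - 2/3.
deg f ≤ 2 (via 0,0,2).
Match coefficients ⇒ f(k) = -2*(3*k**2 + k + 2)/3.
Certificate R = B(k−1)f/C = -2*(3*k**2 + k + 2)/((k - 2)*(3*k + 1)) gives s_k = (-3*k**2 - k - 2)/2**k.
Verify: (3*k**2 - 5*k - 2)/(2*2**k) matches t_k.
Telescope: S(n) = s_(n+1) − s_(2) = 2**(-n - 1)*(-3*n**2 - 7*n - 6) − (-4) = 2**(-n - 1)*(2**(n + 3) - 3*n**2 - 7*n - 6).

S(n) = 2^{- n - 1} \left(2^{n + 3} - 3 n^{2} - 7 n - 6\right)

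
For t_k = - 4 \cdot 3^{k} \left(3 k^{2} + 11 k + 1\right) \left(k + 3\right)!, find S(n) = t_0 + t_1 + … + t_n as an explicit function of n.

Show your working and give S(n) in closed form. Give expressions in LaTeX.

r(k) = 3*(3*k**3 + 29*k**2 + 83*k + 60)/(3*k**2 + 11*k + 1) after simplifying.
Gosper form: A/B · C(k+1)/C(k) with A=3*k + 12, B=1, C=k**2 + 11*k/3 + 1/3.
Need (3*k + 12)·f(k+1) − (1)·f(k) = k**2 + 11*k/3 + 1/3.
Bound: deg f ≤ 1.
Coefficient equations give f(k) = (k - 1)/3.
Certificate R = B(k−1)f/C = (k - 1)/(3*k**2 + 11*k + 1) gives s_k = -4*3**k*(k - 1)*factorial(k + 3).
Check: Δs_k = -4*3**k*(3*k**2 + 11*k + 1)*factorial(k + 3). ✓
s_(n+1) = -12*3**n*n*factorial(n + 4) and s_(0) = 24, so S(n) = -12*3**n*n*factorial(n + 4) - 24.

S(n) = - 12 \cdot 3^{n} n \left(n + 4\right)! - 24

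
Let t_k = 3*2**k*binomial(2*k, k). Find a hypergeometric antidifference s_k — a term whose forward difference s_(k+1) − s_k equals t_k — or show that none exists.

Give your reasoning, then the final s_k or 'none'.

no hypergeometric antidifference exists

Compute t_(k+1)/t_k: get 4*(2*k + 1)/(k + 1).
Gosper form: A/B · C(k+1)/C(k) with A=8*k + 4, B=k + 1, C=1.
Solve (8*k + 4)·f(k+1) − (k)·f(k) = 1.
Degrees (1,1,0) ⇒ d ≤ -1.
d = -1 < 0 ⇒ no nonzero polynomial f; not summable.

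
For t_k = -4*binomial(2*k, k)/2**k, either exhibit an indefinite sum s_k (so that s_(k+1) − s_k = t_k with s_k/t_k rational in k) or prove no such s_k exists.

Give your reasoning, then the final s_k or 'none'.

The ratio is (2*k + 1)/(k + 1).
So A=2*k + 1 and B=k + 1, with C=1.
f must satisfy (2*k + 1)·f(k+1) − (k)·f(k) = 1.
d = -1 from the (1,1,0) case.
deg f ≤ -1 is impossible — no certificate.

no hypergeometric antidifference exists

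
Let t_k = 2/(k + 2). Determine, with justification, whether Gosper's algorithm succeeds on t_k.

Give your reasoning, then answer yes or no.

No. Not Gosper-summable.

The ratio is (k + 2)/(k + 3).
Gosper form: A/B · C(k+1)/C(k) with A=k + 2, B=k + 3, C=1.
f must satisfy (k + 2)·f(k+1) − (k + 2)·f(k) = 1.
From deg A=1, deg B=1, deg C=0: d=0.
f = c0 ⇒ A·f(k+1) − B(k−1)·f(k) − C = -1. The system {-1 = 0} is inconsistent; no antidifference.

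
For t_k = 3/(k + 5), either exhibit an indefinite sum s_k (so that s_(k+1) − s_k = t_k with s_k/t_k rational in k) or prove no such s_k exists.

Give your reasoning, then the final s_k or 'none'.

no hypergeometric antidifference exists

r(k) = (k + 5)/(k + 6) after simplifying.
Factor: A=k + 5; B=k + 6; C=1.
Set up (k + 5)·f(k+1) − (k + 5)·f(k) − (1) = 0.
d = 0 from the (1,1,0) case.
Put f(k) = c0: A·f(k+1) − B(k−1)·f(k) − C = -1; need -1 = 0 — inconsistent ⇒ no f, not summable.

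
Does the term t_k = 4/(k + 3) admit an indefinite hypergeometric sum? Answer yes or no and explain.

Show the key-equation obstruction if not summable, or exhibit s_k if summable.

Ratio r(k) = (k + 3)/(k + 4).
Normal form (A,B,C) = (k + 3, k + 4, 1).
Set up (k + 3)·f(k+1) − (k + 3)·f(k) − (1) = 0.
Degrees (1,1,0) ⇒ d ≤ 0.
Write f(k) = c0. Then LHS − RHS = -1, requiring -1 = 0: contradictory. No certificate.

No — the linear system for f has no solution.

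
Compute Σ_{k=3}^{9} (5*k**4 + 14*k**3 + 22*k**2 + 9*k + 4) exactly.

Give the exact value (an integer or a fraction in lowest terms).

t_(k+1)/t_k = (5*k**4 + 34*k**3 + 94*k**2 + 115*k + 54)/(5*k**4 + 14*k**3 + 22*k**2 + 9*k + 4).
Normal form (A,B,C) = (1, 1, k**4 + 14*k**3/5 + 22*k**2/5 + 9*k/5 + 4/5).
f must satisfy (1)·f(k+1) − (1)·f(k) = k**4 + 14*k**3/5 + 22*k**2/5 + 9*k/5 + 4/5.
deg f ≤ 5 (via 0,0,4).
Coefficient equations give f(k) = k*(k**4 + k**3 + 2*k**2 - 3*k + 3)/5.
Get s_k = R·t_k = k*(k**4 + k**3 + 2*k**2 - 3*k + 3) with R(k) = B(k−1)f(k)/C(k) = k*(k**4 + k**3 + 2*k**2 - 3*k + 3)/(5*k**4 + 14*k**3 + 22*k**2 + 9*k + 4).
Verify: 5*k**4 + 14*k**3 + 22*k**2 + 9*k + 4 matches t_k.
Telescoping: Σ = s_(10) − s_(3) = 111730 − (360) = 111370.

Σ = 111370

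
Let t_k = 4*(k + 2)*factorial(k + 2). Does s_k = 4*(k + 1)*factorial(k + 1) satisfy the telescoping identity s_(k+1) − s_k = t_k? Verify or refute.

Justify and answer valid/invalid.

Invalid: residual -4*(k + 1)*factorial(k + 1) ≠ 0.

s_(k+1) = 4*(k + 2)*factorial(k + 2)
s_(k+1) − s_k = 4*(k**2 + 3*k + 3)*factorial(k + 1)
(s_(k+1) − s_k) − t_k = -4*(k + 1)*factorial(k + 1)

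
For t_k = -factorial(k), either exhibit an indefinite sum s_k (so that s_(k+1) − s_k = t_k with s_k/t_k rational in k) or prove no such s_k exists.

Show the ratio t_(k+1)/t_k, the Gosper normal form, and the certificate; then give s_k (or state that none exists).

no hypergeometric antidifference exists

The ratio is k + 1.
Take A(k)=k + 1, B(k)=1, C(k)=1.
Need (k + 1)·f(k+1) − (1)·f(k) = 1.
From deg A=1, deg B=0, deg C=0: d=-1.
Bound -1 < 0, so the key equation has no polynomial solution.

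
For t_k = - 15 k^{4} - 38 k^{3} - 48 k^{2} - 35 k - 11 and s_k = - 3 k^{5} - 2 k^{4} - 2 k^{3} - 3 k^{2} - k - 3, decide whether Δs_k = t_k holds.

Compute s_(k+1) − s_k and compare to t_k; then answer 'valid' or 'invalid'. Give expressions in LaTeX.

Valid — Δs_k = t_k.

s_(k+1) = -3*k**5 - 17*k**4 - 40*k**3 - 51*k**2 - 36*k - 14
s_(k+1) − s_k = -15*k**4 - 38*k**3 - 48*k**2 - 35*k - 11
(s_(k+1) − s_k) − t_k = 0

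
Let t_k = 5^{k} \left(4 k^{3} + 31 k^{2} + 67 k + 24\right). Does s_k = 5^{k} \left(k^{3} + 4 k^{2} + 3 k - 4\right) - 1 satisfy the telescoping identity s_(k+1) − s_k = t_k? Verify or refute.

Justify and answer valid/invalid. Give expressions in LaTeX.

s_(k+1) = 5**(k + 1)*(3*k + (k + 1)**3 + 4*(k + 1)**2 - 1) - 1
s_(k+1) − s_k = 5**k*(4*k**3 + 31*k**2 + 67*k + 24)
(s_(k+1) − s_k) − t_k = 0

valid (s_(k+1) − s_k reduces to t_k)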